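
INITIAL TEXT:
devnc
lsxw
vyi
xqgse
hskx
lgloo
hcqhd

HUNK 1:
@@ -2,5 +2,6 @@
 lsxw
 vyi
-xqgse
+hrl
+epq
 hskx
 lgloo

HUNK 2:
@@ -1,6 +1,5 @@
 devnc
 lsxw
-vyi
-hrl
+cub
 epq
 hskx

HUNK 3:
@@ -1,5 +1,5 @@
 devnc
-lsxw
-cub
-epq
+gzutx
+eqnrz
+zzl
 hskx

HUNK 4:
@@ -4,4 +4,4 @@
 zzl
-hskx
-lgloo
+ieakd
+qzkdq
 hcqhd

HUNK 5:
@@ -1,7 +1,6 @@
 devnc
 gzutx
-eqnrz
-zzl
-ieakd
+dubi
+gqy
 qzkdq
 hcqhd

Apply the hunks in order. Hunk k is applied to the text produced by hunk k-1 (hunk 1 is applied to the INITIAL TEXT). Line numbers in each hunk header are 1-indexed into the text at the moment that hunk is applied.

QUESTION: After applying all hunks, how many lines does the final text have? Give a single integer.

Answer: 6

Derivation:
Hunk 1: at line 2 remove [xqgse] add [hrl,epq] -> 8 lines: devnc lsxw vyi hrl epq hskx lgloo hcqhd
Hunk 2: at line 1 remove [vyi,hrl] add [cub] -> 7 lines: devnc lsxw cub epq hskx lgloo hcqhd
Hunk 3: at line 1 remove [lsxw,cub,epq] add [gzutx,eqnrz,zzl] -> 7 lines: devnc gzutx eqnrz zzl hskx lgloo hcqhd
Hunk 4: at line 4 remove [hskx,lgloo] add [ieakd,qzkdq] -> 7 lines: devnc gzutx eqnrz zzl ieakd qzkdq hcqhd
Hunk 5: at line 1 remove [eqnrz,zzl,ieakd] add [dubi,gqy] -> 6 lines: devnc gzutx dubi gqy qzkdq hcqhd
Final line count: 6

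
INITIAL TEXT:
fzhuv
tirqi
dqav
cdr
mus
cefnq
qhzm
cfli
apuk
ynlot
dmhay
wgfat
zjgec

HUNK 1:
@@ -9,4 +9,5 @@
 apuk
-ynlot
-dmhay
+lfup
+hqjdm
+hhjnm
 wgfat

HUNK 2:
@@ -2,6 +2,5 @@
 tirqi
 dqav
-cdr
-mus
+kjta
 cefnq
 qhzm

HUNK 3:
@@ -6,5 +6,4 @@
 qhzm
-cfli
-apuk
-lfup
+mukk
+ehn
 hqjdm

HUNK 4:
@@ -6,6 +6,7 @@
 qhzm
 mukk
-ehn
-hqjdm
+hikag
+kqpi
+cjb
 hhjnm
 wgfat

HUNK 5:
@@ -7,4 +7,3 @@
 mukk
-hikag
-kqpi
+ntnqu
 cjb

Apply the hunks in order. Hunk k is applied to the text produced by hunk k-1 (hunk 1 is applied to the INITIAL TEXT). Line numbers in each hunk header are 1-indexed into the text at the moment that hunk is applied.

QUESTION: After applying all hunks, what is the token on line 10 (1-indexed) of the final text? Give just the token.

Answer: hhjnm

Derivation:
Hunk 1: at line 9 remove [ynlot,dmhay] add [lfup,hqjdm,hhjnm] -> 14 lines: fzhuv tirqi dqav cdr mus cefnq qhzm cfli apuk lfup hqjdm hhjnm wgfat zjgec
Hunk 2: at line 2 remove [cdr,mus] add [kjta] -> 13 lines: fzhuv tirqi dqav kjta cefnq qhzm cfli apuk lfup hqjdm hhjnm wgfat zjgec
Hunk 3: at line 6 remove [cfli,apuk,lfup] add [mukk,ehn] -> 12 lines: fzhuv tirqi dqav kjta cefnq qhzm mukk ehn hqjdm hhjnm wgfat zjgec
Hunk 4: at line 6 remove [ehn,hqjdm] add [hikag,kqpi,cjb] -> 13 lines: fzhuv tirqi dqav kjta cefnq qhzm mukk hikag kqpi cjb hhjnm wgfat zjgec
Hunk 5: at line 7 remove [hikag,kqpi] add [ntnqu] -> 12 lines: fzhuv tirqi dqav kjta cefnq qhzm mukk ntnqu cjb hhjnm wgfat zjgec
Final line 10: hhjnm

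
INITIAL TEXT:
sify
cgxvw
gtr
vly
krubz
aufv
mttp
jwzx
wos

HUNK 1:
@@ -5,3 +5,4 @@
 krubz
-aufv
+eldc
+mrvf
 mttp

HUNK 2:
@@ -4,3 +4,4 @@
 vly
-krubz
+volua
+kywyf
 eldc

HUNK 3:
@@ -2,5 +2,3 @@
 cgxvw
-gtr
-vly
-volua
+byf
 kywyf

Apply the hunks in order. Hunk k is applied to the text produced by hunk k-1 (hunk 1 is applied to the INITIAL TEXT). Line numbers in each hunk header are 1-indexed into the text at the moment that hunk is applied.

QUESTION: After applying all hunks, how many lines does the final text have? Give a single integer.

Answer: 9

Derivation:
Hunk 1: at line 5 remove [aufv] add [eldc,mrvf] -> 10 lines: sify cgxvw gtr vly krubz eldc mrvf mttp jwzx wos
Hunk 2: at line 4 remove [krubz] add [volua,kywyf] -> 11 lines: sify cgxvw gtr vly volua kywyf eldc mrvf mttp jwzx wos
Hunk 3: at line 2 remove [gtr,vly,volua] add [byf] -> 9 lines: sify cgxvw byf kywyf eldc mrvf mttp jwzx wos
Final line count: 9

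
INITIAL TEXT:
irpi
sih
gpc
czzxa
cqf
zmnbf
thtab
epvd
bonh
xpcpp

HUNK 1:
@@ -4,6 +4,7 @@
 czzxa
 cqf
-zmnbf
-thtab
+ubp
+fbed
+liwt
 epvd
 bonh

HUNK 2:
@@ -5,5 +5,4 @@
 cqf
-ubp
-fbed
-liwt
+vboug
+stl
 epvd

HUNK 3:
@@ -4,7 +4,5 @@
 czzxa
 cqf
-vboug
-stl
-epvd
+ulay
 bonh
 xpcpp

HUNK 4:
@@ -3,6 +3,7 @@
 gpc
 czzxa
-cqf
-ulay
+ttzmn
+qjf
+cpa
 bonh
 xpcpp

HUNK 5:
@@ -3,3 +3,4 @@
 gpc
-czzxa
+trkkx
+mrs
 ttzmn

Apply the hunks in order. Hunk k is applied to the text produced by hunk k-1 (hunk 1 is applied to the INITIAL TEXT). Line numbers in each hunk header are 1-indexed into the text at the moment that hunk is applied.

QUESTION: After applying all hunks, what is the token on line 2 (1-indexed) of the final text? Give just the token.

Hunk 1: at line 4 remove [zmnbf,thtab] add [ubp,fbed,liwt] -> 11 lines: irpi sih gpc czzxa cqf ubp fbed liwt epvd bonh xpcpp
Hunk 2: at line 5 remove [ubp,fbed,liwt] add [vboug,stl] -> 10 lines: irpi sih gpc czzxa cqf vboug stl epvd bonh xpcpp
Hunk 3: at line 4 remove [vboug,stl,epvd] add [ulay] -> 8 lines: irpi sih gpc czzxa cqf ulay bonh xpcpp
Hunk 4: at line 3 remove [cqf,ulay] add [ttzmn,qjf,cpa] -> 9 lines: irpi sih gpc czzxa ttzmn qjf cpa bonh xpcpp
Hunk 5: at line 3 remove [czzxa] add [trkkx,mrs] -> 10 lines: irpi sih gpc trkkx mrs ttzmn qjf cpa bonh xpcpp
Final line 2: sih

Answer: sih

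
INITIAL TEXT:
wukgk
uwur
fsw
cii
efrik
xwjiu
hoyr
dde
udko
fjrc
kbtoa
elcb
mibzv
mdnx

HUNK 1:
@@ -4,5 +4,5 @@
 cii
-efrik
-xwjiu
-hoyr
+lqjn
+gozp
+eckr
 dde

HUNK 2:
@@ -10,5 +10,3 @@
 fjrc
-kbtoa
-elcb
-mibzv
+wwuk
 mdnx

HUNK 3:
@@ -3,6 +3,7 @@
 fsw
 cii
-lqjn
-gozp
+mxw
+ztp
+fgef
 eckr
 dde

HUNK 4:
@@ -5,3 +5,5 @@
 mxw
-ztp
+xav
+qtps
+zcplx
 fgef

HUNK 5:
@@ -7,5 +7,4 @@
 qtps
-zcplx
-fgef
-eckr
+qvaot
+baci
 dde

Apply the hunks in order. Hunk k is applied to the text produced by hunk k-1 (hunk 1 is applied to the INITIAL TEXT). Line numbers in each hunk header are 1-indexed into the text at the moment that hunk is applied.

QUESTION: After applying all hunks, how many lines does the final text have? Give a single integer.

Hunk 1: at line 4 remove [efrik,xwjiu,hoyr] add [lqjn,gozp,eckr] -> 14 lines: wukgk uwur fsw cii lqjn gozp eckr dde udko fjrc kbtoa elcb mibzv mdnx
Hunk 2: at line 10 remove [kbtoa,elcb,mibzv] add [wwuk] -> 12 lines: wukgk uwur fsw cii lqjn gozp eckr dde udko fjrc wwuk mdnx
Hunk 3: at line 3 remove [lqjn,gozp] add [mxw,ztp,fgef] -> 13 lines: wukgk uwur fsw cii mxw ztp fgef eckr dde udko fjrc wwuk mdnx
Hunk 4: at line 5 remove [ztp] add [xav,qtps,zcplx] -> 15 lines: wukgk uwur fsw cii mxw xav qtps zcplx fgef eckr dde udko fjrc wwuk mdnx
Hunk 5: at line 7 remove [zcplx,fgef,eckr] add [qvaot,baci] -> 14 lines: wukgk uwur fsw cii mxw xav qtps qvaot baci dde udko fjrc wwuk mdnx
Final line count: 14

Answer: 14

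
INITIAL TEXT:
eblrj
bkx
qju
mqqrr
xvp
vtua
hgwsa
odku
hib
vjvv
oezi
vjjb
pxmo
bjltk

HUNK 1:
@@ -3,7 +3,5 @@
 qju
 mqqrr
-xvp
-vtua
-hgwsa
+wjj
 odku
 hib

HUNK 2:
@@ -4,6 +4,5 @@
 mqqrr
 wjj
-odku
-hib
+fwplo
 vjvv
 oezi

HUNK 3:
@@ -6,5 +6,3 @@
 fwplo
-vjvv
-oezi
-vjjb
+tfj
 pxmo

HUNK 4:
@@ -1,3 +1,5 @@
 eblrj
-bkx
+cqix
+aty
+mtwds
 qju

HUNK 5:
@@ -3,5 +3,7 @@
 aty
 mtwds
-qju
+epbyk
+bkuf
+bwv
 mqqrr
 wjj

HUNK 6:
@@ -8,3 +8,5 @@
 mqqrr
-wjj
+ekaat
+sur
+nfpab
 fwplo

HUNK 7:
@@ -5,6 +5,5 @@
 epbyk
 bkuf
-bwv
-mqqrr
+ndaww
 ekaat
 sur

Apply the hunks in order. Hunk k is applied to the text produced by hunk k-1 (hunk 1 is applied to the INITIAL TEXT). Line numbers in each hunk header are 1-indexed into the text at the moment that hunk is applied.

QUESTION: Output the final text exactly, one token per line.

Answer: eblrj
cqix
aty
mtwds
epbyk
bkuf
ndaww
ekaat
sur
nfpab
fwplo
tfj
pxmo
bjltk

Derivation:
Hunk 1: at line 3 remove [xvp,vtua,hgwsa] add [wjj] -> 12 lines: eblrj bkx qju mqqrr wjj odku hib vjvv oezi vjjb pxmo bjltk
Hunk 2: at line 4 remove [odku,hib] add [fwplo] -> 11 lines: eblrj bkx qju mqqrr wjj fwplo vjvv oezi vjjb pxmo bjltk
Hunk 3: at line 6 remove [vjvv,oezi,vjjb] add [tfj] -> 9 lines: eblrj bkx qju mqqrr wjj fwplo tfj pxmo bjltk
Hunk 4: at line 1 remove [bkx] add [cqix,aty,mtwds] -> 11 lines: eblrj cqix aty mtwds qju mqqrr wjj fwplo tfj pxmo bjltk
Hunk 5: at line 3 remove [qju] add [epbyk,bkuf,bwv] -> 13 lines: eblrj cqix aty mtwds epbyk bkuf bwv mqqrr wjj fwplo tfj pxmo bjltk
Hunk 6: at line 8 remove [wjj] add [ekaat,sur,nfpab] -> 15 lines: eblrj cqix aty mtwds epbyk bkuf bwv mqqrr ekaat sur nfpab fwplo tfj pxmo bjltk
Hunk 7: at line 5 remove [bwv,mqqrr] add [ndaww] -> 14 lines: eblrj cqix aty mtwds epbyk bkuf ndaww ekaat sur nfpab fwplo tfj pxmo bjltk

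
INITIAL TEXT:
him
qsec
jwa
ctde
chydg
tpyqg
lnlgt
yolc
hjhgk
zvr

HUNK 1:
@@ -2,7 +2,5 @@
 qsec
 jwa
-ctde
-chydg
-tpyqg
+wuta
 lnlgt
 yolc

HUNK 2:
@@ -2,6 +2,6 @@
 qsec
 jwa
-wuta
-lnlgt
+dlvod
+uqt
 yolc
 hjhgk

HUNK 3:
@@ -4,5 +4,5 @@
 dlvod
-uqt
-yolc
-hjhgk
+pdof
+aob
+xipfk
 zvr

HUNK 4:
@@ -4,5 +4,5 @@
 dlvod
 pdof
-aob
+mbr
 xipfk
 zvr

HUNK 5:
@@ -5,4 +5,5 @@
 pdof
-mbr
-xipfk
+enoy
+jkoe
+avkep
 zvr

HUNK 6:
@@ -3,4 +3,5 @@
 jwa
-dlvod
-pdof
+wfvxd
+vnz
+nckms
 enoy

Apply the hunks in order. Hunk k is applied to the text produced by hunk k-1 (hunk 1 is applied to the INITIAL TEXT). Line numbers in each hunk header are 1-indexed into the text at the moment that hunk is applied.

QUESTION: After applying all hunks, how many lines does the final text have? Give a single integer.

Answer: 10

Derivation:
Hunk 1: at line 2 remove [ctde,chydg,tpyqg] add [wuta] -> 8 lines: him qsec jwa wuta lnlgt yolc hjhgk zvr
Hunk 2: at line 2 remove [wuta,lnlgt] add [dlvod,uqt] -> 8 lines: him qsec jwa dlvod uqt yolc hjhgk zvr
Hunk 3: at line 4 remove [uqt,yolc,hjhgk] add [pdof,aob,xipfk] -> 8 lines: him qsec jwa dlvod pdof aob xipfk zvr
Hunk 4: at line 4 remove [aob] add [mbr] -> 8 lines: him qsec jwa dlvod pdof mbr xipfk zvr
Hunk 5: at line 5 remove [mbr,xipfk] add [enoy,jkoe,avkep] -> 9 lines: him qsec jwa dlvod pdof enoy jkoe avkep zvr
Hunk 6: at line 3 remove [dlvod,pdof] add [wfvxd,vnz,nckms] -> 10 lines: him qsec jwa wfvxd vnz nckms enoy jkoe avkep zvr
Final line count: 10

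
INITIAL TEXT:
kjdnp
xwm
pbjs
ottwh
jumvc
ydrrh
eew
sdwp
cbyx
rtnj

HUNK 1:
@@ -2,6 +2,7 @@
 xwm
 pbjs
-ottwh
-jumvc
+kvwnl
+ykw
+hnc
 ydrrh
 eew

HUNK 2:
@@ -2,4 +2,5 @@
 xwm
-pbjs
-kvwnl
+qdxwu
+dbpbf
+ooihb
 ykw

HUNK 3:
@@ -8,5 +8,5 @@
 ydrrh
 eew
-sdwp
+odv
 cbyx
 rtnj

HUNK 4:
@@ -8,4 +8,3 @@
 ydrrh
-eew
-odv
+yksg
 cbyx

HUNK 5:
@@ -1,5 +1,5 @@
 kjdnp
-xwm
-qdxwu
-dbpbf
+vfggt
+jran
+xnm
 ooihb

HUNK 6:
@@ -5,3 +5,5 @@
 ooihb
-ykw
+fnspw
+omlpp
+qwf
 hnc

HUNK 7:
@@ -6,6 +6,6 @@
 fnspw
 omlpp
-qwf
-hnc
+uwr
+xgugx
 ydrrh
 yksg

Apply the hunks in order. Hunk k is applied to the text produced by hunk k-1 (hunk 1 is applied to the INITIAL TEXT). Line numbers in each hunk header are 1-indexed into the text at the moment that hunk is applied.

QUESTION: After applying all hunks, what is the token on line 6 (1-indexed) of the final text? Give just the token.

Answer: fnspw

Derivation:
Hunk 1: at line 2 remove [ottwh,jumvc] add [kvwnl,ykw,hnc] -> 11 lines: kjdnp xwm pbjs kvwnl ykw hnc ydrrh eew sdwp cbyx rtnj
Hunk 2: at line 2 remove [pbjs,kvwnl] add [qdxwu,dbpbf,ooihb] -> 12 lines: kjdnp xwm qdxwu dbpbf ooihb ykw hnc ydrrh eew sdwp cbyx rtnj
Hunk 3: at line 8 remove [sdwp] add [odv] -> 12 lines: kjdnp xwm qdxwu dbpbf ooihb ykw hnc ydrrh eew odv cbyx rtnj
Hunk 4: at line 8 remove [eew,odv] add [yksg] -> 11 lines: kjdnp xwm qdxwu dbpbf ooihb ykw hnc ydrrh yksg cbyx rtnj
Hunk 5: at line 1 remove [xwm,qdxwu,dbpbf] add [vfggt,jran,xnm] -> 11 lines: kjdnp vfggt jran xnm ooihb ykw hnc ydrrh yksg cbyx rtnj
Hunk 6: at line 5 remove [ykw] add [fnspw,omlpp,qwf] -> 13 lines: kjdnp vfggt jran xnm ooihb fnspw omlpp qwf hnc ydrrh yksg cbyx rtnj
Hunk 7: at line 6 remove [qwf,hnc] add [uwr,xgugx] -> 13 lines: kjdnp vfggt jran xnm ooihb fnspw omlpp uwr xgugx ydrrh yksg cbyx rtnj
Final line 6: fnspw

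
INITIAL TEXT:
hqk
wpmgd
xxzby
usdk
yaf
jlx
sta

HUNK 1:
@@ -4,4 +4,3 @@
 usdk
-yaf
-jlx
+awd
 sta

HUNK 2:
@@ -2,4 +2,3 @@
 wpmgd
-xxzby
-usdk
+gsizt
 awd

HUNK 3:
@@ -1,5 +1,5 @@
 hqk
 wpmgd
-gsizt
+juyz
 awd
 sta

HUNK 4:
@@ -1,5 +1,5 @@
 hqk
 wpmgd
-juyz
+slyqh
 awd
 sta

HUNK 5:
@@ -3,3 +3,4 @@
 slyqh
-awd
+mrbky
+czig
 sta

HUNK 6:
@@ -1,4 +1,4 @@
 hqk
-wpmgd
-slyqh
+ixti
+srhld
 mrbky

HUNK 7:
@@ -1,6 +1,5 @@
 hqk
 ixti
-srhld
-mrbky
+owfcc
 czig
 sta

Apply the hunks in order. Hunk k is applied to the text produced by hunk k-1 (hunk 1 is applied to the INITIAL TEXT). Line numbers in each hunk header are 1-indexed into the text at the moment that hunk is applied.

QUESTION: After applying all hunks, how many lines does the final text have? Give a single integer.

Hunk 1: at line 4 remove [yaf,jlx] add [awd] -> 6 lines: hqk wpmgd xxzby usdk awd sta
Hunk 2: at line 2 remove [xxzby,usdk] add [gsizt] -> 5 lines: hqk wpmgd gsizt awd sta
Hunk 3: at line 1 remove [gsizt] add [juyz] -> 5 lines: hqk wpmgd juyz awd sta
Hunk 4: at line 1 remove [juyz] add [slyqh] -> 5 lines: hqk wpmgd slyqh awd sta
Hunk 5: at line 3 remove [awd] add [mrbky,czig] -> 6 lines: hqk wpmgd slyqh mrbky czig sta
Hunk 6: at line 1 remove [wpmgd,slyqh] add [ixti,srhld] -> 6 lines: hqk ixti srhld mrbky czig sta
Hunk 7: at line 1 remove [srhld,mrbky] add [owfcc] -> 5 lines: hqk ixti owfcc czig sta
Final line count: 5

Answer: 5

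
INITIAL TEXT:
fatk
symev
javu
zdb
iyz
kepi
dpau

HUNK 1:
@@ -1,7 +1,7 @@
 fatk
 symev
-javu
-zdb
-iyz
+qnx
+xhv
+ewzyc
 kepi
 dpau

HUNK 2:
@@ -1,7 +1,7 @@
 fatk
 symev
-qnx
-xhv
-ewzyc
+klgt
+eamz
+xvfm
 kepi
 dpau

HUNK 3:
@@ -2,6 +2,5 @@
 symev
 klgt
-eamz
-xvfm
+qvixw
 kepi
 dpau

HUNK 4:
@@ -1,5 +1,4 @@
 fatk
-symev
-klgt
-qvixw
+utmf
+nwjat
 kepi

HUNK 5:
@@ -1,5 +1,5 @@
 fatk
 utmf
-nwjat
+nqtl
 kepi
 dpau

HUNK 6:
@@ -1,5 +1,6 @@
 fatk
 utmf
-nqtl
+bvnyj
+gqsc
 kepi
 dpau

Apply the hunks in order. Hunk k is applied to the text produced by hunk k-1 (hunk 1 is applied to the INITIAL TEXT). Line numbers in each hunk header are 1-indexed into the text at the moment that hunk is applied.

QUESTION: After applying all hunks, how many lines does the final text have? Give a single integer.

Answer: 6

Derivation:
Hunk 1: at line 1 remove [javu,zdb,iyz] add [qnx,xhv,ewzyc] -> 7 lines: fatk symev qnx xhv ewzyc kepi dpau
Hunk 2: at line 1 remove [qnx,xhv,ewzyc] add [klgt,eamz,xvfm] -> 7 lines: fatk symev klgt eamz xvfm kepi dpau
Hunk 3: at line 2 remove [eamz,xvfm] add [qvixw] -> 6 lines: fatk symev klgt qvixw kepi dpau
Hunk 4: at line 1 remove [symev,klgt,qvixw] add [utmf,nwjat] -> 5 lines: fatk utmf nwjat kepi dpau
Hunk 5: at line 1 remove [nwjat] add [nqtl] -> 5 lines: fatk utmf nqtl kepi dpau
Hunk 6: at line 1 remove [nqtl] add [bvnyj,gqsc] -> 6 lines: fatk utmf bvnyj gqsc kepi dpau
Final line count: 6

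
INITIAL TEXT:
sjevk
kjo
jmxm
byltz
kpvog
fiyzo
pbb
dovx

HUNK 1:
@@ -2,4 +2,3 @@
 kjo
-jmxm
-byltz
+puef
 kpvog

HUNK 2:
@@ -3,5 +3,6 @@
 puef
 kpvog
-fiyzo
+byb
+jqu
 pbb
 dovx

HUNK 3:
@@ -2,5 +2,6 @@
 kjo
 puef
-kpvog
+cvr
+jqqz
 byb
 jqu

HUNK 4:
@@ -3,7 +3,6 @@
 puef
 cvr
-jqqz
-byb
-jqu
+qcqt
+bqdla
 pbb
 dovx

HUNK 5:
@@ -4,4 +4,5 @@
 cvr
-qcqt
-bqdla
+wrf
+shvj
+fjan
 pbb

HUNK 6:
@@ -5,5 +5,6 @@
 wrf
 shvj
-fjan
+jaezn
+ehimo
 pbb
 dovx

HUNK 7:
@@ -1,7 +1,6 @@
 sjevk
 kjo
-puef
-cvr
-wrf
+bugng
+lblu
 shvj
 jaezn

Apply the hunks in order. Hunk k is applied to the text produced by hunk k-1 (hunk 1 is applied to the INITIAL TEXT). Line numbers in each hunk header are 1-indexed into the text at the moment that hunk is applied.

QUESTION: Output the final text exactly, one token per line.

Answer: sjevk
kjo
bugng
lblu
shvj
jaezn
ehimo
pbb
dovx

Derivation:
Hunk 1: at line 2 remove [jmxm,byltz] add [puef] -> 7 lines: sjevk kjo puef kpvog fiyzo pbb dovx
Hunk 2: at line 3 remove [fiyzo] add [byb,jqu] -> 8 lines: sjevk kjo puef kpvog byb jqu pbb dovx
Hunk 3: at line 2 remove [kpvog] add [cvr,jqqz] -> 9 lines: sjevk kjo puef cvr jqqz byb jqu pbb dovx
Hunk 4: at line 3 remove [jqqz,byb,jqu] add [qcqt,bqdla] -> 8 lines: sjevk kjo puef cvr qcqt bqdla pbb dovx
Hunk 5: at line 4 remove [qcqt,bqdla] add [wrf,shvj,fjan] -> 9 lines: sjevk kjo puef cvr wrf shvj fjan pbb dovx
Hunk 6: at line 5 remove [fjan] add [jaezn,ehimo] -> 10 lines: sjevk kjo puef cvr wrf shvj jaezn ehimo pbb dovx
Hunk 7: at line 1 remove [puef,cvr,wrf] add [bugng,lblu] -> 9 lines: sjevk kjo bugng lblu shvj jaezn ehimo pbb dovx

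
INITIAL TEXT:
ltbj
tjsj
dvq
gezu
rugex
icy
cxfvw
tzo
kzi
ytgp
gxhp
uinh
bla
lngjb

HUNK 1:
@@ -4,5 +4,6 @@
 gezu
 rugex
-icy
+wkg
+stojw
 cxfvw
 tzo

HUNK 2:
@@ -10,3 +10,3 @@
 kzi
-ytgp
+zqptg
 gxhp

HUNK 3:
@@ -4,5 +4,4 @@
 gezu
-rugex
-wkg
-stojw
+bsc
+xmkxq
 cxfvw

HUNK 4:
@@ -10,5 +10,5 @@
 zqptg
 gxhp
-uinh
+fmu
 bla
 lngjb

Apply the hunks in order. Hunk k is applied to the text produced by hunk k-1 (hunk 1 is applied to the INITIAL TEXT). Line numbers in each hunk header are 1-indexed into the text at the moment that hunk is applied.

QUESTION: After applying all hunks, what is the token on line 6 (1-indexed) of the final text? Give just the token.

Answer: xmkxq

Derivation:
Hunk 1: at line 4 remove [icy] add [wkg,stojw] -> 15 lines: ltbj tjsj dvq gezu rugex wkg stojw cxfvw tzo kzi ytgp gxhp uinh bla lngjb
Hunk 2: at line 10 remove [ytgp] add [zqptg] -> 15 lines: ltbj tjsj dvq gezu rugex wkg stojw cxfvw tzo kzi zqptg gxhp uinh bla lngjb
Hunk 3: at line 4 remove [rugex,wkg,stojw] add [bsc,xmkxq] -> 14 lines: ltbj tjsj dvq gezu bsc xmkxq cxfvw tzo kzi zqptg gxhp uinh bla lngjb
Hunk 4: at line 10 remove [uinh] add [fmu] -> 14 lines: ltbj tjsj dvq gezu bsc xmkxq cxfvw tzo kzi zqptg gxhp fmu bla lngjb
Final line 6: xmkxq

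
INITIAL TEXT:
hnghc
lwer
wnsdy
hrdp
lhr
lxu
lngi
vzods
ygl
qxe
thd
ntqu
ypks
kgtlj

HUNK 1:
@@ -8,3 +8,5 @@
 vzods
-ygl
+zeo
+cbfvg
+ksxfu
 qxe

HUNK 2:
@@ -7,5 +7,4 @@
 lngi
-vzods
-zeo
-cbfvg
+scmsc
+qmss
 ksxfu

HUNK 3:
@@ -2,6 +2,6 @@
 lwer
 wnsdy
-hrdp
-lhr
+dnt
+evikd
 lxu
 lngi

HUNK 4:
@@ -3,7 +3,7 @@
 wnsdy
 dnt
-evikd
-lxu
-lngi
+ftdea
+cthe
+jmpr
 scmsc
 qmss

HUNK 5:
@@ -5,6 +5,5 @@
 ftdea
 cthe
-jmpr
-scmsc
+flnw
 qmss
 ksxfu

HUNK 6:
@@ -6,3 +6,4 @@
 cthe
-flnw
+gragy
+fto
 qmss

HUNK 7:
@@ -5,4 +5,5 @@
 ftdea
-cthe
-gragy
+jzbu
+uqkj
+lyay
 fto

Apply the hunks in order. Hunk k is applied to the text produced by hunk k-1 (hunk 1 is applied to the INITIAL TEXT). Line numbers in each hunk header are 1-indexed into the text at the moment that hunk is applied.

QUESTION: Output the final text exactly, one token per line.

Answer: hnghc
lwer
wnsdy
dnt
ftdea
jzbu
uqkj
lyay
fto
qmss
ksxfu
qxe
thd
ntqu
ypks
kgtlj

Derivation:
Hunk 1: at line 8 remove [ygl] add [zeo,cbfvg,ksxfu] -> 16 lines: hnghc lwer wnsdy hrdp lhr lxu lngi vzods zeo cbfvg ksxfu qxe thd ntqu ypks kgtlj
Hunk 2: at line 7 remove [vzods,zeo,cbfvg] add [scmsc,qmss] -> 15 lines: hnghc lwer wnsdy hrdp lhr lxu lngi scmsc qmss ksxfu qxe thd ntqu ypks kgtlj
Hunk 3: at line 2 remove [hrdp,lhr] add [dnt,evikd] -> 15 lines: hnghc lwer wnsdy dnt evikd lxu lngi scmsc qmss ksxfu qxe thd ntqu ypks kgtlj
Hunk 4: at line 3 remove [evikd,lxu,lngi] add [ftdea,cthe,jmpr] -> 15 lines: hnghc lwer wnsdy dnt ftdea cthe jmpr scmsc qmss ksxfu qxe thd ntqu ypks kgtlj
Hunk 5: at line 5 remove [jmpr,scmsc] add [flnw] -> 14 lines: hnghc lwer wnsdy dnt ftdea cthe flnw qmss ksxfu qxe thd ntqu ypks kgtlj
Hunk 6: at line 6 remove [flnw] add [gragy,fto] -> 15 lines: hnghc lwer wnsdy dnt ftdea cthe gragy fto qmss ksxfu qxe thd ntqu ypks kgtlj
Hunk 7: at line 5 remove [cthe,gragy] add [jzbu,uqkj,lyay] -> 16 lines: hnghc lwer wnsdy dnt ftdea jzbu uqkj lyay fto qmss ksxfu qxe thd ntqu ypks kgtlj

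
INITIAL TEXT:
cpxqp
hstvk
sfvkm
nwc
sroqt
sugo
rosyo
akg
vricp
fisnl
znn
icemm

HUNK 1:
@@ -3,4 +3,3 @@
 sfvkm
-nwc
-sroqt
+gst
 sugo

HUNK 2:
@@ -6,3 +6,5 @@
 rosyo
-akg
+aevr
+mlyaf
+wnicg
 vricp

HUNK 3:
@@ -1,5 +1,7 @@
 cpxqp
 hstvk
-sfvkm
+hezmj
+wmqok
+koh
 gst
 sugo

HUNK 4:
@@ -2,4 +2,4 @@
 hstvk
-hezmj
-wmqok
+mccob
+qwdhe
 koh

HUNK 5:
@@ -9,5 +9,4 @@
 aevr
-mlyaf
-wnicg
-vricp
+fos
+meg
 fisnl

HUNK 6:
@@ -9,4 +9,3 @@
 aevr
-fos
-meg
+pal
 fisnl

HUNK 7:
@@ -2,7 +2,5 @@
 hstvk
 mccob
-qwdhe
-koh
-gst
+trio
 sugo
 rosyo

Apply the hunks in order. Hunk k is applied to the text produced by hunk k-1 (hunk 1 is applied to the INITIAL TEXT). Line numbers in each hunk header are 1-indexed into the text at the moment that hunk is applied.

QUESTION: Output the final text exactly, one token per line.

Answer: cpxqp
hstvk
mccob
trio
sugo
rosyo
aevr
pal
fisnl
znn
icemm

Derivation:
Hunk 1: at line 3 remove [nwc,sroqt] add [gst] -> 11 lines: cpxqp hstvk sfvkm gst sugo rosyo akg vricp fisnl znn icemm
Hunk 2: at line 6 remove [akg] add [aevr,mlyaf,wnicg] -> 13 lines: cpxqp hstvk sfvkm gst sugo rosyo aevr mlyaf wnicg vricp fisnl znn icemm
Hunk 3: at line 1 remove [sfvkm] add [hezmj,wmqok,koh] -> 15 lines: cpxqp hstvk hezmj wmqok koh gst sugo rosyo aevr mlyaf wnicg vricp fisnl znn icemm
Hunk 4: at line 2 remove [hezmj,wmqok] add [mccob,qwdhe] -> 15 lines: cpxqp hstvk mccob qwdhe koh gst sugo rosyo aevr mlyaf wnicg vricp fisnl znn icemm
Hunk 5: at line 9 remove [mlyaf,wnicg,vricp] add [fos,meg] -> 14 lines: cpxqp hstvk mccob qwdhe koh gst sugo rosyo aevr fos meg fisnl znn icemm
Hunk 6: at line 9 remove [fos,meg] add [pal] -> 13 lines: cpxqp hstvk mccob qwdhe koh gst sugo rosyo aevr pal fisnl znn icemm
Hunk 7: at line 2 remove [qwdhe,koh,gst] add [trio] -> 11 lines: cpxqp hstvk mccob trio sugo rosyo aevr pal fisnl znn icemm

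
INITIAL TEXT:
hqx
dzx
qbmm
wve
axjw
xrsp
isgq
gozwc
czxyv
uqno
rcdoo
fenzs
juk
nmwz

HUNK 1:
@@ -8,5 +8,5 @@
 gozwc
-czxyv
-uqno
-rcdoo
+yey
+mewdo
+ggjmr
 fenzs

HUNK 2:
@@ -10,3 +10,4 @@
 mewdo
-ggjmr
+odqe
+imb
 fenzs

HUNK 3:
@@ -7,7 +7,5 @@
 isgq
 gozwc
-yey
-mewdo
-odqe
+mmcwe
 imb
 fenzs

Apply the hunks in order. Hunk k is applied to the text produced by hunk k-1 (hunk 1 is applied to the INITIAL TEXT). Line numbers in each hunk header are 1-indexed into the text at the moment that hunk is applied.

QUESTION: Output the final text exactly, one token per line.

Hunk 1: at line 8 remove [czxyv,uqno,rcdoo] add [yey,mewdo,ggjmr] -> 14 lines: hqx dzx qbmm wve axjw xrsp isgq gozwc yey mewdo ggjmr fenzs juk nmwz
Hunk 2: at line 10 remove [ggjmr] add [odqe,imb] -> 15 lines: hqx dzx qbmm wve axjw xrsp isgq gozwc yey mewdo odqe imb fenzs juk nmwz
Hunk 3: at line 7 remove [yey,mewdo,odqe] add [mmcwe] -> 13 lines: hqx dzx qbmm wve axjw xrsp isgq gozwc mmcwe imb fenzs juk nmwz

Answer: hqx
dzx
qbmm
wve
axjw
xrsp
isgq
gozwc
mmcwe
imb
fenzs
juk
nmwz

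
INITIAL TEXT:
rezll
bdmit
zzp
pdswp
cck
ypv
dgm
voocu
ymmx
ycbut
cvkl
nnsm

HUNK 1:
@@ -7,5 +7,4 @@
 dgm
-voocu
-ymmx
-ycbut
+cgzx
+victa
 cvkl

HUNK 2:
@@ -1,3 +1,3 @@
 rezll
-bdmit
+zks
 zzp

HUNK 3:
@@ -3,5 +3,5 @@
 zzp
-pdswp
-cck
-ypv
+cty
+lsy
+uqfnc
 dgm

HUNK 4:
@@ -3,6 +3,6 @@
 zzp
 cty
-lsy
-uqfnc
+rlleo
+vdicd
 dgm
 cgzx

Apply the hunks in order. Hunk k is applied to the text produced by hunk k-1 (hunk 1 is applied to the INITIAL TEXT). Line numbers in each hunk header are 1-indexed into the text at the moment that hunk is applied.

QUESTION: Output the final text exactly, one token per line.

Hunk 1: at line 7 remove [voocu,ymmx,ycbut] add [cgzx,victa] -> 11 lines: rezll bdmit zzp pdswp cck ypv dgm cgzx victa cvkl nnsm
Hunk 2: at line 1 remove [bdmit] add [zks] -> 11 lines: rezll zks zzp pdswp cck ypv dgm cgzx victa cvkl nnsm
Hunk 3: at line 3 remove [pdswp,cck,ypv] add [cty,lsy,uqfnc] -> 11 lines: rezll zks zzp cty lsy uqfnc dgm cgzx victa cvkl nnsm
Hunk 4: at line 3 remove [lsy,uqfnc] add [rlleo,vdicd] -> 11 lines: rezll zks zzp cty rlleo vdicd dgm cgzx victa cvkl nnsm

Answer: rezll
zks
zzp
cty
rlleo
vdicd
dgm
cgzx
victa
cvkl
nnsm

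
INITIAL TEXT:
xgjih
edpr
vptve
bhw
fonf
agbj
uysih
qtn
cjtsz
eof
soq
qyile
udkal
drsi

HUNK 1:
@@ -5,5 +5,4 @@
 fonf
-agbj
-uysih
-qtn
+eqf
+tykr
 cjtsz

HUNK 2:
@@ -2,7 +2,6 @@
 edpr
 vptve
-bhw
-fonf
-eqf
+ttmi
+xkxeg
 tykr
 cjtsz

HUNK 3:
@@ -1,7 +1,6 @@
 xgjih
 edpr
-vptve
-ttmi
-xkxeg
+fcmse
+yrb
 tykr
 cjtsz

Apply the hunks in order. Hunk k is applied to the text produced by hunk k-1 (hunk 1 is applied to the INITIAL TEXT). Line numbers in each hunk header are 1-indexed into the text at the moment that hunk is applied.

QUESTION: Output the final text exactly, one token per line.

Hunk 1: at line 5 remove [agbj,uysih,qtn] add [eqf,tykr] -> 13 lines: xgjih edpr vptve bhw fonf eqf tykr cjtsz eof soq qyile udkal drsi
Hunk 2: at line 2 remove [bhw,fonf,eqf] add [ttmi,xkxeg] -> 12 lines: xgjih edpr vptve ttmi xkxeg tykr cjtsz eof soq qyile udkal drsi
Hunk 3: at line 1 remove [vptve,ttmi,xkxeg] add [fcmse,yrb] -> 11 lines: xgjih edpr fcmse yrb tykr cjtsz eof soq qyile udkal drsi

Answer: xgjih
edpr
fcmse
yrb
tykr
cjtsz
eof
soq
qyile
udkal
drsi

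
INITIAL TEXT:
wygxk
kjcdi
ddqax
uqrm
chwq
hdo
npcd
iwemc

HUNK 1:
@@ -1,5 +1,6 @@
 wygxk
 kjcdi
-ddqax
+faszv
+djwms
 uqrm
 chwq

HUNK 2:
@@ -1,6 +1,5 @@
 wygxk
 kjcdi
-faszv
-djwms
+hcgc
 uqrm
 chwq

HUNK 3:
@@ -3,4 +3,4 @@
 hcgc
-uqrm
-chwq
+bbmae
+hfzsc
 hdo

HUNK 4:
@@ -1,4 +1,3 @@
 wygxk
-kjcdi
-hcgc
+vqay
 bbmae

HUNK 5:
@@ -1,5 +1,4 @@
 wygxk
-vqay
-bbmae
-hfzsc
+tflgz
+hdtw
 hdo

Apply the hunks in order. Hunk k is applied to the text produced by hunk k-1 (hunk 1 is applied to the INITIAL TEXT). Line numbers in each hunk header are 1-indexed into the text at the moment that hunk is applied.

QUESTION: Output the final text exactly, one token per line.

Answer: wygxk
tflgz
hdtw
hdo
npcd
iwemc

Derivation:
Hunk 1: at line 1 remove [ddqax] add [faszv,djwms] -> 9 lines: wygxk kjcdi faszv djwms uqrm chwq hdo npcd iwemc
Hunk 2: at line 1 remove [faszv,djwms] add [hcgc] -> 8 lines: wygxk kjcdi hcgc uqrm chwq hdo npcd iwemc
Hunk 3: at line 3 remove [uqrm,chwq] add [bbmae,hfzsc] -> 8 lines: wygxk kjcdi hcgc bbmae hfzsc hdo npcd iwemc
Hunk 4: at line 1 remove [kjcdi,hcgc] add [vqay] -> 7 lines: wygxk vqay bbmae hfzsc hdo npcd iwemc
Hunk 5: at line 1 remove [vqay,bbmae,hfzsc] add [tflgz,hdtw] -> 6 lines: wygxk tflgz hdtw hdo npcd iwemc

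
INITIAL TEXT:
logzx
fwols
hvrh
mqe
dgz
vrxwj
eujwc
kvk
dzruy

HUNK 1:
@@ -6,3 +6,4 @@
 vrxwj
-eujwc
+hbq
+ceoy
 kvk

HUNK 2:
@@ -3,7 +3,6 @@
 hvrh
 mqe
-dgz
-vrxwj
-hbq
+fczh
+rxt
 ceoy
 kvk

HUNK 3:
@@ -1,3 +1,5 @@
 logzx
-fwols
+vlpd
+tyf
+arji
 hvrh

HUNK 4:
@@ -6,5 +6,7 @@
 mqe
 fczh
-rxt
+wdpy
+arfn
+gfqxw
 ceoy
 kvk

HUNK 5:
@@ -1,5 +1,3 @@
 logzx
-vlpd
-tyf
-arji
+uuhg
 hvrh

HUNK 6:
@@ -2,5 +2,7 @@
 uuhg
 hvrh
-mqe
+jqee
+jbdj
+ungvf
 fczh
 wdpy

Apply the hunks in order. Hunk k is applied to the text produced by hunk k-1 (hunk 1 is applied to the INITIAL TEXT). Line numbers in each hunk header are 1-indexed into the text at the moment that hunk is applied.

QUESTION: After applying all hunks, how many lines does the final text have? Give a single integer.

Hunk 1: at line 6 remove [eujwc] add [hbq,ceoy] -> 10 lines: logzx fwols hvrh mqe dgz vrxwj hbq ceoy kvk dzruy
Hunk 2: at line 3 remove [dgz,vrxwj,hbq] add [fczh,rxt] -> 9 lines: logzx fwols hvrh mqe fczh rxt ceoy kvk dzruy
Hunk 3: at line 1 remove [fwols] add [vlpd,tyf,arji] -> 11 lines: logzx vlpd tyf arji hvrh mqe fczh rxt ceoy kvk dzruy
Hunk 4: at line 6 remove [rxt] add [wdpy,arfn,gfqxw] -> 13 lines: logzx vlpd tyf arji hvrh mqe fczh wdpy arfn gfqxw ceoy kvk dzruy
Hunk 5: at line 1 remove [vlpd,tyf,arji] add [uuhg] -> 11 lines: logzx uuhg hvrh mqe fczh wdpy arfn gfqxw ceoy kvk dzruy
Hunk 6: at line 2 remove [mqe] add [jqee,jbdj,ungvf] -> 13 lines: logzx uuhg hvrh jqee jbdj ungvf fczh wdpy arfn gfqxw ceoy kvk dzruy
Final line count: 13

Answer: 13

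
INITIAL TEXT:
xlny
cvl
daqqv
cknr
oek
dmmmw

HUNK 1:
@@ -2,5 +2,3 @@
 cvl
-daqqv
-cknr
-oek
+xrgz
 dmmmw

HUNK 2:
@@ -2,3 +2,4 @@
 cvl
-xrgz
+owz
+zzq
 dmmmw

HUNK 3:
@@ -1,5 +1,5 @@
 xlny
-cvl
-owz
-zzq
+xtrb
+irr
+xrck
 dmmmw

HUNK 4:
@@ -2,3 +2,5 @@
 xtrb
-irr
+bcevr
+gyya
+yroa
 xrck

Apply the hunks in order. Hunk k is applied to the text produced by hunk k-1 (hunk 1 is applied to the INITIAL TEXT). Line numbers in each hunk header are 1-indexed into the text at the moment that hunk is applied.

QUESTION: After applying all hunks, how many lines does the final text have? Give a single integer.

Hunk 1: at line 2 remove [daqqv,cknr,oek] add [xrgz] -> 4 lines: xlny cvl xrgz dmmmw
Hunk 2: at line 2 remove [xrgz] add [owz,zzq] -> 5 lines: xlny cvl owz zzq dmmmw
Hunk 3: at line 1 remove [cvl,owz,zzq] add [xtrb,irr,xrck] -> 5 lines: xlny xtrb irr xrck dmmmw
Hunk 4: at line 2 remove [irr] add [bcevr,gyya,yroa] -> 7 lines: xlny xtrb bcevr gyya yroa xrck dmmmw
Final line count: 7

Answer: 7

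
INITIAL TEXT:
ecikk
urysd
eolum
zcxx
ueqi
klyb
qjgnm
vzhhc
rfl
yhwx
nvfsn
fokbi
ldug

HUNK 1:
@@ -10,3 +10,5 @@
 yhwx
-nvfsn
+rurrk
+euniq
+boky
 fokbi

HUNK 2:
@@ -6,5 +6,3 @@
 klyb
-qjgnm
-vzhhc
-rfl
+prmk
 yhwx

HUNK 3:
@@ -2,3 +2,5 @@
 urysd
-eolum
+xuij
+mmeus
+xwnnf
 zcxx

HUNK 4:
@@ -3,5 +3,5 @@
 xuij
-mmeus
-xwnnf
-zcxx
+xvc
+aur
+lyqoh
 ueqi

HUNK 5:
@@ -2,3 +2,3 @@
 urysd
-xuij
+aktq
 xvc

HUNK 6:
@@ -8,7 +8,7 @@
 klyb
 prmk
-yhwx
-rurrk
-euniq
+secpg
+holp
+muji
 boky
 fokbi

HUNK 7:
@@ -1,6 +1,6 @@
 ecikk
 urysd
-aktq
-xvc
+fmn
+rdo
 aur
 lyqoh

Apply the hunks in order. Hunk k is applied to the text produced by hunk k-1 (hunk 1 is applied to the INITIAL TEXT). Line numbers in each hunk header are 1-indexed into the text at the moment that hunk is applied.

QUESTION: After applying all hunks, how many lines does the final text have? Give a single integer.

Answer: 15

Derivation:
Hunk 1: at line 10 remove [nvfsn] add [rurrk,euniq,boky] -> 15 lines: ecikk urysd eolum zcxx ueqi klyb qjgnm vzhhc rfl yhwx rurrk euniq boky fokbi ldug
Hunk 2: at line 6 remove [qjgnm,vzhhc,rfl] add [prmk] -> 13 lines: ecikk urysd eolum zcxx ueqi klyb prmk yhwx rurrk euniq boky fokbi ldug
Hunk 3: at line 2 remove [eolum] add [xuij,mmeus,xwnnf] -> 15 lines: ecikk urysd xuij mmeus xwnnf zcxx ueqi klyb prmk yhwx rurrk euniq boky fokbi ldug
Hunk 4: at line 3 remove [mmeus,xwnnf,zcxx] add [xvc,aur,lyqoh] -> 15 lines: ecikk urysd xuij xvc aur lyqoh ueqi klyb prmk yhwx rurrk euniq boky fokbi ldug
Hunk 5: at line 2 remove [xuij] add [aktq] -> 15 lines: ecikk urysd aktq xvc aur lyqoh ueqi klyb prmk yhwx rurrk euniq boky fokbi ldug
Hunk 6: at line 8 remove [yhwx,rurrk,euniq] add [secpg,holp,muji] -> 15 lines: ecikk urysd aktq xvc aur lyqoh ueqi klyb prmk secpg holp muji boky fokbi ldug
Hunk 7: at line 1 remove [aktq,xvc] add [fmn,rdo] -> 15 lines: ecikk urysd fmn rdo aur lyqoh ueqi klyb prmk secpg holp muji boky fokbi ldug
Final line count: 15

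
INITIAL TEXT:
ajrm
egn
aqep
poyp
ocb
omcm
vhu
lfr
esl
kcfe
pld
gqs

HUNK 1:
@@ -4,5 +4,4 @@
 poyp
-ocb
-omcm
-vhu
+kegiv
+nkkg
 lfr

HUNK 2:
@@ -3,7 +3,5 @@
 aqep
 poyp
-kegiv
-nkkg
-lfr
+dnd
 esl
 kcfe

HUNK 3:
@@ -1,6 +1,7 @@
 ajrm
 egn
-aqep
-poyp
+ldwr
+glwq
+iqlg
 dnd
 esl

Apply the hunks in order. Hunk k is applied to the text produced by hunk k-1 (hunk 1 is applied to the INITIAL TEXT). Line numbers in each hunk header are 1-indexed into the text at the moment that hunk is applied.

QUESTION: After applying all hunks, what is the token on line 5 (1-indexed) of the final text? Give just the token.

Hunk 1: at line 4 remove [ocb,omcm,vhu] add [kegiv,nkkg] -> 11 lines: ajrm egn aqep poyp kegiv nkkg lfr esl kcfe pld gqs
Hunk 2: at line 3 remove [kegiv,nkkg,lfr] add [dnd] -> 9 lines: ajrm egn aqep poyp dnd esl kcfe pld gqs
Hunk 3: at line 1 remove [aqep,poyp] add [ldwr,glwq,iqlg] -> 10 lines: ajrm egn ldwr glwq iqlg dnd esl kcfe pld gqs
Final line 5: iqlg

Answer: iqlg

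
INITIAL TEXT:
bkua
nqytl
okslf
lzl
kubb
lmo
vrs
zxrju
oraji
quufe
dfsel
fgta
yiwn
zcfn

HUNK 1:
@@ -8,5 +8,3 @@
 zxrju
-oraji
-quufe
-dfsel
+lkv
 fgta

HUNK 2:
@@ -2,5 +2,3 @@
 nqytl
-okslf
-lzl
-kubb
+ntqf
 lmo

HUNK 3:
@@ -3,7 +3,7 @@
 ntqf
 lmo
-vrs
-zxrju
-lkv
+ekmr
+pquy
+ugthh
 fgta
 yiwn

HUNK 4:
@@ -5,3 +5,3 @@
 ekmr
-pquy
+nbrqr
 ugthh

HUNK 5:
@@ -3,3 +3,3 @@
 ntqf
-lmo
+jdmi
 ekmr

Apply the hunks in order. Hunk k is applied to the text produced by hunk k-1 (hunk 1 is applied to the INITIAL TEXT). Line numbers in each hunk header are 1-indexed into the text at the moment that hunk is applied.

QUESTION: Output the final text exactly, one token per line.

Answer: bkua
nqytl
ntqf
jdmi
ekmr
nbrqr
ugthh
fgta
yiwn
zcfn

Derivation:
Hunk 1: at line 8 remove [oraji,quufe,dfsel] add [lkv] -> 12 lines: bkua nqytl okslf lzl kubb lmo vrs zxrju lkv fgta yiwn zcfn
Hunk 2: at line 2 remove [okslf,lzl,kubb] add [ntqf] -> 10 lines: bkua nqytl ntqf lmo vrs zxrju lkv fgta yiwn zcfn
Hunk 3: at line 3 remove [vrs,zxrju,lkv] add [ekmr,pquy,ugthh] -> 10 lines: bkua nqytl ntqf lmo ekmr pquy ugthh fgta yiwn zcfn
Hunk 4: at line 5 remove [pquy] add [nbrqr] -> 10 lines: bkua nqytl ntqf lmo ekmr nbrqr ugthh fgta yiwn zcfn
Hunk 5: at line 3 remove [lmo] add [jdmi] -> 10 lines: bkua nqytl ntqf jdmi ekmr nbrqr ugthh fgta yiwn zcfn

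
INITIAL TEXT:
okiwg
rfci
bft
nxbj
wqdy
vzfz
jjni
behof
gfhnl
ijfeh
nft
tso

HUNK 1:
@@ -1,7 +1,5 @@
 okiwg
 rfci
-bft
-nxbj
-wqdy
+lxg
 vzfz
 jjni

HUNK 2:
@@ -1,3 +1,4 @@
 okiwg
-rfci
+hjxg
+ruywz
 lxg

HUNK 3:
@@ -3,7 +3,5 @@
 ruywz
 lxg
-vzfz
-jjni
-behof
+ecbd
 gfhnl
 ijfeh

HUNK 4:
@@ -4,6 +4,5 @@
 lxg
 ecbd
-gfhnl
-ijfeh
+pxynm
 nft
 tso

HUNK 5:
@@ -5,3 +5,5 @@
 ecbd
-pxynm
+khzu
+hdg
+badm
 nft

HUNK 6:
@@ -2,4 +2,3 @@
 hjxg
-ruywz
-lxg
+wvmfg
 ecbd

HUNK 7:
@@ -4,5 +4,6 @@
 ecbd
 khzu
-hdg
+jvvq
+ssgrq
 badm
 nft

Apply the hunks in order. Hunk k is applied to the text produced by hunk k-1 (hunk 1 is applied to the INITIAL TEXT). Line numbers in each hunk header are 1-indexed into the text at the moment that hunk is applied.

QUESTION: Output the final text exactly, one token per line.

Answer: okiwg
hjxg
wvmfg
ecbd
khzu
jvvq
ssgrq
badm
nft
tso

Derivation:
Hunk 1: at line 1 remove [bft,nxbj,wqdy] add [lxg] -> 10 lines: okiwg rfci lxg vzfz jjni behof gfhnl ijfeh nft tso
Hunk 2: at line 1 remove [rfci] add [hjxg,ruywz] -> 11 lines: okiwg hjxg ruywz lxg vzfz jjni behof gfhnl ijfeh nft tso
Hunk 3: at line 3 remove [vzfz,jjni,behof] add [ecbd] -> 9 lines: okiwg hjxg ruywz lxg ecbd gfhnl ijfeh nft tso
Hunk 4: at line 4 remove [gfhnl,ijfeh] add [pxynm] -> 8 lines: okiwg hjxg ruywz lxg ecbd pxynm nft tso
Hunk 5: at line 5 remove [pxynm] add [khzu,hdg,badm] -> 10 lines: okiwg hjxg ruywz lxg ecbd khzu hdg badm nft tso
Hunk 6: at line 2 remove [ruywz,lxg] add [wvmfg] -> 9 lines: okiwg hjxg wvmfg ecbd khzu hdg badm nft tso
Hunk 7: at line 4 remove [hdg] add [jvvq,ssgrq] -> 10 lines: okiwg hjxg wvmfg ecbd khzu jvvq ssgrq badm nft tso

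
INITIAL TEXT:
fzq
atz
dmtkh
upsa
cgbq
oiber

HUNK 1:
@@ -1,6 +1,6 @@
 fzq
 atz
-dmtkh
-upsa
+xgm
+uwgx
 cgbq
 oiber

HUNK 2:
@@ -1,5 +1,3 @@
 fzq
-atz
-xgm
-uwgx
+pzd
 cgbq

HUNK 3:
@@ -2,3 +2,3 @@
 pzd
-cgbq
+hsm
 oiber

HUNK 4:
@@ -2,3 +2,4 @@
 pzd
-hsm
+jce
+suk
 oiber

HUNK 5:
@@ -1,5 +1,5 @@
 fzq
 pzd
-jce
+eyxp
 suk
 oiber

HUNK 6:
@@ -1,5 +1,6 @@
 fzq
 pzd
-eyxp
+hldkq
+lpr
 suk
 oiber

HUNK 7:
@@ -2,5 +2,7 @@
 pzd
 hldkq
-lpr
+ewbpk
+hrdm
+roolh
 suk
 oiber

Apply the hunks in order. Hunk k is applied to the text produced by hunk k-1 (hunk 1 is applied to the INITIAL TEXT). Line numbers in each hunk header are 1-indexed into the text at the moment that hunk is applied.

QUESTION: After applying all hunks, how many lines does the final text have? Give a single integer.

Hunk 1: at line 1 remove [dmtkh,upsa] add [xgm,uwgx] -> 6 lines: fzq atz xgm uwgx cgbq oiber
Hunk 2: at line 1 remove [atz,xgm,uwgx] add [pzd] -> 4 lines: fzq pzd cgbq oiber
Hunk 3: at line 2 remove [cgbq] add [hsm] -> 4 lines: fzq pzd hsm oiber
Hunk 4: at line 2 remove [hsm] add [jce,suk] -> 5 lines: fzq pzd jce suk oiber
Hunk 5: at line 1 remove [jce] add [eyxp] -> 5 lines: fzq pzd eyxp suk oiber
Hunk 6: at line 1 remove [eyxp] add [hldkq,lpr] -> 6 lines: fzq pzd hldkq lpr suk oiber
Hunk 7: at line 2 remove [lpr] add [ewbpk,hrdm,roolh] -> 8 lines: fzq pzd hldkq ewbpk hrdm roolh suk oiber
Final line count: 8

Answer: 8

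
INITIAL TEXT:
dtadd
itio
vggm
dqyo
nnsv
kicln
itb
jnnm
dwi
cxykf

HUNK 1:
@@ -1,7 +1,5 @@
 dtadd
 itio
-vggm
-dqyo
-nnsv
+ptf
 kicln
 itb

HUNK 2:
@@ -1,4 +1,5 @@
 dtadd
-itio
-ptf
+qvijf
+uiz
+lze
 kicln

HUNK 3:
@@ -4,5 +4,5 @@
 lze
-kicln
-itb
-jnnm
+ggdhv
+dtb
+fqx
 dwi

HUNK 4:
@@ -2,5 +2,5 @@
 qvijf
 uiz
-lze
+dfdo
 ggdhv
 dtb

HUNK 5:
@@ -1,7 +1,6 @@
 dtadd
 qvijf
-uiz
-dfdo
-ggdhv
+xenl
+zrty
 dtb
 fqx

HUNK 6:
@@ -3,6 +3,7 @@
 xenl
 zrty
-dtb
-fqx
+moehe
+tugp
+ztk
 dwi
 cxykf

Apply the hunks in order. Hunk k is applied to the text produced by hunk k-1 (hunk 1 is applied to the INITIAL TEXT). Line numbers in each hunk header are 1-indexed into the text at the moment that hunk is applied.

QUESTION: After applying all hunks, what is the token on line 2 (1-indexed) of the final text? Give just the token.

Answer: qvijf

Derivation:
Hunk 1: at line 1 remove [vggm,dqyo,nnsv] add [ptf] -> 8 lines: dtadd itio ptf kicln itb jnnm dwi cxykf
Hunk 2: at line 1 remove [itio,ptf] add [qvijf,uiz,lze] -> 9 lines: dtadd qvijf uiz lze kicln itb jnnm dwi cxykf
Hunk 3: at line 4 remove [kicln,itb,jnnm] add [ggdhv,dtb,fqx] -> 9 lines: dtadd qvijf uiz lze ggdhv dtb fqx dwi cxykf
Hunk 4: at line 2 remove [lze] add [dfdo] -> 9 lines: dtadd qvijf uiz dfdo ggdhv dtb fqx dwi cxykf
Hunk 5: at line 1 remove [uiz,dfdo,ggdhv] add [xenl,zrty] -> 8 lines: dtadd qvijf xenl zrty dtb fqx dwi cxykf
Hunk 6: at line 3 remove [dtb,fqx] add [moehe,tugp,ztk] -> 9 lines: dtadd qvijf xenl zrty moehe tugp ztk dwi cxykf
Final line 2: qvijf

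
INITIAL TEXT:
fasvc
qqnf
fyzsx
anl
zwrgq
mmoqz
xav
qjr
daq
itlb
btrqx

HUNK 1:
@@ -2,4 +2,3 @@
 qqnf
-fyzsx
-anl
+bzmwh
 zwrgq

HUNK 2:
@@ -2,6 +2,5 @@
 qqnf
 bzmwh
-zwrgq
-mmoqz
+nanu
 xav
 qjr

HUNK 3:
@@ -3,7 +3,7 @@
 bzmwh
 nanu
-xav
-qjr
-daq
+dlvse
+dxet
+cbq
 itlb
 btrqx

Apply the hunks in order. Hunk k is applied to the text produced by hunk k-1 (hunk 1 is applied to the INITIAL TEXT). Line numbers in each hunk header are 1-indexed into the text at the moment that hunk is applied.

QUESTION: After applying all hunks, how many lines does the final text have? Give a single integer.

Answer: 9

Derivation:
Hunk 1: at line 2 remove [fyzsx,anl] add [bzmwh] -> 10 lines: fasvc qqnf bzmwh zwrgq mmoqz xav qjr daq itlb btrqx
Hunk 2: at line 2 remove [zwrgq,mmoqz] add [nanu] -> 9 lines: fasvc qqnf bzmwh nanu xav qjr daq itlb btrqx
Hunk 3: at line 3 remove [xav,qjr,daq] add [dlvse,dxet,cbq] -> 9 lines: fasvc qqnf bzmwh nanu dlvse dxet cbq itlb btrqx
Final line count: 9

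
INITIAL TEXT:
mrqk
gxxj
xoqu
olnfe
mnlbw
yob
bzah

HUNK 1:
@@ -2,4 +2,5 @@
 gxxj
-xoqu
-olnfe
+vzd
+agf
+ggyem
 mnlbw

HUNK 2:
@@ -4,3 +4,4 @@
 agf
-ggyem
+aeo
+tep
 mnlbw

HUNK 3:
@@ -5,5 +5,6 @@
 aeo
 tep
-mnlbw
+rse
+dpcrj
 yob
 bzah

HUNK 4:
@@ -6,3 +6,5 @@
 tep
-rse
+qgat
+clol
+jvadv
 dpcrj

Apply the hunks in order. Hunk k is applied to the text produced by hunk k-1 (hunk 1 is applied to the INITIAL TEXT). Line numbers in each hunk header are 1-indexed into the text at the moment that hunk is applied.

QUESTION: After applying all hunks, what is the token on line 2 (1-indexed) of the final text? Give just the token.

Answer: gxxj

Derivation:
Hunk 1: at line 2 remove [xoqu,olnfe] add [vzd,agf,ggyem] -> 8 lines: mrqk gxxj vzd agf ggyem mnlbw yob bzah
Hunk 2: at line 4 remove [ggyem] add [aeo,tep] -> 9 lines: mrqk gxxj vzd agf aeo tep mnlbw yob bzah
Hunk 3: at line 5 remove [mnlbw] add [rse,dpcrj] -> 10 lines: mrqk gxxj vzd agf aeo tep rse dpcrj yob bzah
Hunk 4: at line 6 remove [rse] add [qgat,clol,jvadv] -> 12 lines: mrqk gxxj vzd agf aeo tep qgat clol jvadv dpcrj yob bzah
Final line 2: gxxj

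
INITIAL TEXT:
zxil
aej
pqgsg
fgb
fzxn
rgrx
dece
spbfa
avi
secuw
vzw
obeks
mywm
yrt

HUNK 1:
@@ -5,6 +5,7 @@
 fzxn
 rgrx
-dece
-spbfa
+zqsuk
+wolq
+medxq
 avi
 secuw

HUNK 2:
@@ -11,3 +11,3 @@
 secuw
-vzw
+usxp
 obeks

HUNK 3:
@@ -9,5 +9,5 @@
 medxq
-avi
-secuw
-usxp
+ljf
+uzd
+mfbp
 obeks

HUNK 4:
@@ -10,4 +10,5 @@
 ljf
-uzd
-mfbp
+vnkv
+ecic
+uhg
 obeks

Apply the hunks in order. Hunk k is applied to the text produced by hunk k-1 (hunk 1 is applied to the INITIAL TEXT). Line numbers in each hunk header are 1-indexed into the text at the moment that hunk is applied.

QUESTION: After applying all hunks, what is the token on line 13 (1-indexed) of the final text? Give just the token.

Hunk 1: at line 5 remove [dece,spbfa] add [zqsuk,wolq,medxq] -> 15 lines: zxil aej pqgsg fgb fzxn rgrx zqsuk wolq medxq avi secuw vzw obeks mywm yrt
Hunk 2: at line 11 remove [vzw] add [usxp] -> 15 lines: zxil aej pqgsg fgb fzxn rgrx zqsuk wolq medxq avi secuw usxp obeks mywm yrt
Hunk 3: at line 9 remove [avi,secuw,usxp] add [ljf,uzd,mfbp] -> 15 lines: zxil aej pqgsg fgb fzxn rgrx zqsuk wolq medxq ljf uzd mfbp obeks mywm yrt
Hunk 4: at line 10 remove [uzd,mfbp] add [vnkv,ecic,uhg] -> 16 lines: zxil aej pqgsg fgb fzxn rgrx zqsuk wolq medxq ljf vnkv ecic uhg obeks mywm yrt
Final line 13: uhg

Answer: uhg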